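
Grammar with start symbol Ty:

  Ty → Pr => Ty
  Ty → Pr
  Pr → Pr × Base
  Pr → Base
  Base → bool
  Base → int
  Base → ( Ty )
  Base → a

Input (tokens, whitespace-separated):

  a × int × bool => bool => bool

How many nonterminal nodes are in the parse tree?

13

[Ty [Pr [Pr [Pr [Base a]] × [Base int]] × [Base bool]] => [Ty [Pr [Base bool]] => [Ty [Pr [Base bool]]]]]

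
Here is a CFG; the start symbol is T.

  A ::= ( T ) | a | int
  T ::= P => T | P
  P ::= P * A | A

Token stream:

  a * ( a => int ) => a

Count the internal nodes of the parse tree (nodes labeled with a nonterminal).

14

[T [P [P [A a]] * [A ( [T [P [A a]] => [T [P [A int]]]] )]] => [T [P [A a]]]]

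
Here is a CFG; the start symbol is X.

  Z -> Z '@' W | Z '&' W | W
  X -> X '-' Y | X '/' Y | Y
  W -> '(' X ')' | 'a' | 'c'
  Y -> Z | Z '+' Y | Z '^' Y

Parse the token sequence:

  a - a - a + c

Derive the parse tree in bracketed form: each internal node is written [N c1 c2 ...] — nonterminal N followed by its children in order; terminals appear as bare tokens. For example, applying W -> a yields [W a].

X
X - Y
X - Y - Y
Y - Y - Y
Z - Y - Y
W - Y - Y
a - Y - Y
a - Z - Y
a - W - Y
a - a - Y
a - a - Z + Y
a - a - W + Y
a - a - a + Y
a - a - a + Z
a - a - a + W
a - a - a + c

[X [X [X [Y [Z [W a]]]] - [Y [Z [W a]]]] - [Y [Z [W a]] + [Y [Z [W c]]]]]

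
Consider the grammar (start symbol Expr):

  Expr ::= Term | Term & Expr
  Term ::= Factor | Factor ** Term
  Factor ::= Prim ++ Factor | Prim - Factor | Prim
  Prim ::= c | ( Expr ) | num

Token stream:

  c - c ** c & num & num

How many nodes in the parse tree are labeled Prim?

[Expr [Term [Factor [Prim c] - [Factor [Prim c]]] ** [Term [Factor [Prim c]]]] & [Expr [Term [Factor [Prim num]]] & [Expr [Term [Factor [Prim num]]]]]]

5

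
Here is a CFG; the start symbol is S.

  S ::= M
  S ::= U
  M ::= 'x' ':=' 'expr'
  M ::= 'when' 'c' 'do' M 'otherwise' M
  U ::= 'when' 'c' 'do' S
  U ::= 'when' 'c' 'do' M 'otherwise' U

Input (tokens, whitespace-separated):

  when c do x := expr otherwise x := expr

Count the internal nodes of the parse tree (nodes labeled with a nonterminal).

[S [M when c do [M x := expr] otherwise [M x := expr]]]

4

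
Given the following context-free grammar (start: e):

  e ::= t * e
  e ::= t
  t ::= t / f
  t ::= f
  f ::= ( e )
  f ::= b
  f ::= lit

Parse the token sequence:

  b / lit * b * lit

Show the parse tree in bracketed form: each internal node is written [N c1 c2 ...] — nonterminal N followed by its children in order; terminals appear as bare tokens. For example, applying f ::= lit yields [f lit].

[e [t [t [f b]] / [f lit]] * [e [t [f b]] * [e [t [f lit]]]]]

e
t * e
t / f * e
f / f * e
b / f * e
b / lit * e
b / lit * t * e
b / lit * f * e
b / lit * b * e
b / lit * b * t
b / lit * b * f
b / lit * b * lit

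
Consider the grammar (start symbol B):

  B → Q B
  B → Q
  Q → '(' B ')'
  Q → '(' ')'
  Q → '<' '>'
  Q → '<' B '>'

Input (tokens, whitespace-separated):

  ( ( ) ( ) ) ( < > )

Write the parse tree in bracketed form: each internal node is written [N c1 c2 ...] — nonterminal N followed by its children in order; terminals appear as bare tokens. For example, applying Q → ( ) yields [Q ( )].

[B [Q ( [B [Q ( )] [B [Q ( )]]] )] [B [Q ( [B [Q < >]] )]]]

B
Q B
( B ) B
( Q B ) B
( ( ) B ) B
( ( ) Q ) B
( ( ) ( ) ) B
( ( ) ( ) ) Q
( ( ) ( ) ) ( B )
( ( ) ( ) ) ( Q )
( ( ) ( ) ) ( < > )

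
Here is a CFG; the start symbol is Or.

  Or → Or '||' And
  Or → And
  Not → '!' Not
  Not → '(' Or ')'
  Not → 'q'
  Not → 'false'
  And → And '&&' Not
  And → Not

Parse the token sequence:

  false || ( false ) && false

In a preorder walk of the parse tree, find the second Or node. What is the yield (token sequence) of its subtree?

[Or [Or [And [Not false]]] || [And [And [Not ( [Or [And [Not false]]] )]] && [Not false]]]

false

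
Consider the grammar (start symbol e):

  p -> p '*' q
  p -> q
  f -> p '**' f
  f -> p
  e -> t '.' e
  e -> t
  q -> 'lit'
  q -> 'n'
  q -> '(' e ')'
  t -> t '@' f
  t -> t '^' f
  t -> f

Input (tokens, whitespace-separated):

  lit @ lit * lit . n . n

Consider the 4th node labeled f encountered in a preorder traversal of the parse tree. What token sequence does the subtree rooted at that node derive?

n

[e [t [t [f [p [q lit]]]] @ [f [p [p [q lit]] * [q lit]]]] . [e [t [f [p [q n]]]] . [e [t [f [p [q n]]]]]]]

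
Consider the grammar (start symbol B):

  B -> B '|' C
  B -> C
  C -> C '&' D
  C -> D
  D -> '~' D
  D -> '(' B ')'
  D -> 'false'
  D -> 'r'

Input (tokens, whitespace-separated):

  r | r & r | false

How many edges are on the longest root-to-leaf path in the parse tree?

5

[B [B [B [C [D r]]] | [C [C [D r]] & [D r]]] | [C [D false]]]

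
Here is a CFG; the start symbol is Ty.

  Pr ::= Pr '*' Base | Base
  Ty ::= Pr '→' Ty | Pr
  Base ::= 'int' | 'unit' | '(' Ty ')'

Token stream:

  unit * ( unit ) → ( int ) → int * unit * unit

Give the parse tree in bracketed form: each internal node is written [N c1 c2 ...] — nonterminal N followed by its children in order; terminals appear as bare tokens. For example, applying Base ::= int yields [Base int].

Ty
Pr → Ty
Pr * Base → Ty
Base * Base → Ty
unit * Base → Ty
unit * ( Ty ) → Ty
unit * ( Pr ) → Ty
unit * ( Base ) → Ty
unit * ( unit ) → Ty
unit * ( unit ) → Pr → Ty
unit * ( unit ) → Base → Ty
unit * ( unit ) → ( Ty ) → Ty
unit * ( unit ) → ( Pr ) → Ty
unit * ( unit ) → ( Base ) → Ty
unit * ( unit ) → ( int ) → Ty
unit * ( unit ) → ( int ) → Pr
unit * ( unit ) → ( int ) → Pr * Base
unit * ( unit ) → ( int ) → Pr * Base * Base
unit * ( unit ) → ( int ) → Base * Base * Base
unit * ( unit ) → ( int ) → int * Base * Base
unit * ( unit ) → ( int ) → int * unit * Base
unit * ( unit ) → ( int ) → int * unit * unit

[Ty [Pr [Pr [Base unit]] * [Base ( [Ty [Pr [Base unit]]] )]] → [Ty [Pr [Base ( [Ty [Pr [Base int]]] )]] → [Ty [Pr [Pr [Pr [Base int]] * [Base unit]] * [Base unit]]]]]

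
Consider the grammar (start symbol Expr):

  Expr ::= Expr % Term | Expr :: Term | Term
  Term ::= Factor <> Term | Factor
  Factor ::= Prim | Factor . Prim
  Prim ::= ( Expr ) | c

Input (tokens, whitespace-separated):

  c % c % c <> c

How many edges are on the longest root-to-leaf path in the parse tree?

[Expr [Expr [Expr [Term [Factor [Prim c]]]] % [Term [Factor [Prim c]]]] % [Term [Factor [Prim c]] <> [Term [Factor [Prim c]]]]]

6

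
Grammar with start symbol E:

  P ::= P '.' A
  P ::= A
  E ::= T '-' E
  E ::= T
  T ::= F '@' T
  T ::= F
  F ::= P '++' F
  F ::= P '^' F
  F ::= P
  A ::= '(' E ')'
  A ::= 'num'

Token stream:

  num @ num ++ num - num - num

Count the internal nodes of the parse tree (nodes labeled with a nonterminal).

[E [T [F [P [A num]]] @ [T [F [P [A num]] ++ [F [P [A num]]]]]] - [E [T [F [P [A num]]]] - [E [T [F [P [A num]]]]]]]

22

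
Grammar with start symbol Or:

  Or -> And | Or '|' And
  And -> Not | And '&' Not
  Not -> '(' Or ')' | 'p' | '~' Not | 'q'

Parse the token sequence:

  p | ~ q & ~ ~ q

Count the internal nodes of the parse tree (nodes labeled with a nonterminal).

11

[Or [Or [And [Not p]]] | [And [And [Not ~ [Not q]]] & [Not ~ [Not ~ [Not q]]]]]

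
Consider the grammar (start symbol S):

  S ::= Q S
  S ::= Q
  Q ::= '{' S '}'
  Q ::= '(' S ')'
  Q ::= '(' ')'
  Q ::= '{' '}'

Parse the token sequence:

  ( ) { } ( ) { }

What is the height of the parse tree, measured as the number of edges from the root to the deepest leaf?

[S [Q ( )] [S [Q { }] [S [Q ( )] [S [Q { }]]]]]

5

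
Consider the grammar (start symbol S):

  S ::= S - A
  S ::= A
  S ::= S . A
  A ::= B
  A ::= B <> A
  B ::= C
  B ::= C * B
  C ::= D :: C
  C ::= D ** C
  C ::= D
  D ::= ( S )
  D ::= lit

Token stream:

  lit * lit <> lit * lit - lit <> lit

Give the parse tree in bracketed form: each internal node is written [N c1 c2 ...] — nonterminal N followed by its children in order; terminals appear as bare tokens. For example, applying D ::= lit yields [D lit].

[S [S [A [B [C [D lit]] * [B [C [D lit]]]] <> [A [B [C [D lit]] * [B [C [D lit]]]]]]] - [A [B [C [D lit]]] <> [A [B [C [D lit]]]]]]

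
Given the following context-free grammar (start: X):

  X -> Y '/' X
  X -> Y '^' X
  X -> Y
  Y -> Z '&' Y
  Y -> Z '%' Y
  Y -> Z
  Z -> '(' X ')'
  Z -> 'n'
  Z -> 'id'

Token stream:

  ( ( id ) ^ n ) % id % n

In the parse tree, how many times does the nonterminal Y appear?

6

[X [Y [Z ( [X [Y [Z ( [X [Y [Z id]]] )]] ^ [X [Y [Z n]]]] )] % [Y [Z id] % [Y [Z n]]]]]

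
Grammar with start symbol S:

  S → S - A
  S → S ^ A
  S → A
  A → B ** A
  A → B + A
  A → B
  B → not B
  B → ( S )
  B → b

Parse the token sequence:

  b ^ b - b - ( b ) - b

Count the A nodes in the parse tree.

6

[S [S [S [S [S [A [B b]]] ^ [A [B b]]] - [A [B b]]] - [A [B ( [S [A [B b]]] )]]] - [A [B b]]]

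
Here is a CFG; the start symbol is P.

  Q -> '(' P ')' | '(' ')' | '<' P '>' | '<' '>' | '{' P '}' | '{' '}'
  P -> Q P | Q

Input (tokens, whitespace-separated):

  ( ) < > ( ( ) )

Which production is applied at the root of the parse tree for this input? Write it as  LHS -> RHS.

[P [Q ( )] [P [Q < >] [P [Q ( [P [Q ( )]] )]]]]

P -> Q P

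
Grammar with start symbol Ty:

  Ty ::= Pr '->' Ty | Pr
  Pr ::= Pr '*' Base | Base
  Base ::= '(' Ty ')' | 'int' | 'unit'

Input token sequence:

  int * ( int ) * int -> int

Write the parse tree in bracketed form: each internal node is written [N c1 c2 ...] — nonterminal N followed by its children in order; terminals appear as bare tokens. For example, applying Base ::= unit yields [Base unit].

Ty
Pr -> Ty
Pr * Base -> Ty
Pr * Base * Base -> Ty
Base * Base * Base -> Ty
int * Base * Base -> Ty
int * ( Ty ) * Base -> Ty
int * ( Pr ) * Base -> Ty
int * ( Base ) * Base -> Ty
int * ( int ) * Base -> Ty
int * ( int ) * int -> Ty
int * ( int ) * int -> Pr
int * ( int ) * int -> Base
int * ( int ) * int -> int

[Ty [Pr [Pr [Pr [Base int]] * [Base ( [Ty [Pr [Base int]]] )]] * [Base int]] -> [Ty [Pr [Base int]]]]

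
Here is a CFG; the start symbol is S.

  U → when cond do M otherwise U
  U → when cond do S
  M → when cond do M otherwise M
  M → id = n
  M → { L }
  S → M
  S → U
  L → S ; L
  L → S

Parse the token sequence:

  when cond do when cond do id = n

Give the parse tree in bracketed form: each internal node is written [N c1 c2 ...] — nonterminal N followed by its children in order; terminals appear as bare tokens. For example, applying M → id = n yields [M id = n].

S
U
when cond do S
when cond do U
when cond do when cond do S
when cond do when cond do M
when cond do when cond do id = n

[S [U when cond do [S [U when cond do [S [M id = n]]]]]]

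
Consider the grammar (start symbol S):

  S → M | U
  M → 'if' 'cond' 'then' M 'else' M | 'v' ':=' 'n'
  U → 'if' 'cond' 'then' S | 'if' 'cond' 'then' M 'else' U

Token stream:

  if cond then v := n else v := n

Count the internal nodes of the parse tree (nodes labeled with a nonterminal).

[S [M if cond then [M v := n] else [M v := n]]]

4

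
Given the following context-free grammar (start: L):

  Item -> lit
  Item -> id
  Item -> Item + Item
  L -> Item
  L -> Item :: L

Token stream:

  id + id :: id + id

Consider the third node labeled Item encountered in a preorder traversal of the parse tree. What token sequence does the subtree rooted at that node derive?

[L [Item [Item id] + [Item id]] :: [L [Item [Item id] + [Item id]]]]

id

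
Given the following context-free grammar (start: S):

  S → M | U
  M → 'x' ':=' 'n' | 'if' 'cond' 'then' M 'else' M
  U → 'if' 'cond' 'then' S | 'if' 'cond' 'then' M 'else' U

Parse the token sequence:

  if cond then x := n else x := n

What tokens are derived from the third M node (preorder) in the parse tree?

[S [M if cond then [M x := n] else [M x := n]]]

x := n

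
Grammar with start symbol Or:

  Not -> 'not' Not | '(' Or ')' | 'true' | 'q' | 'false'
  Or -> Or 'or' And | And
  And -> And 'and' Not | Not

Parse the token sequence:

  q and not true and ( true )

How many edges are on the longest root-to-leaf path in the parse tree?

[Or [And [And [And [Not q]] and [Not not [Not true]]] and [Not ( [Or [And [Not true]]] )]]]

6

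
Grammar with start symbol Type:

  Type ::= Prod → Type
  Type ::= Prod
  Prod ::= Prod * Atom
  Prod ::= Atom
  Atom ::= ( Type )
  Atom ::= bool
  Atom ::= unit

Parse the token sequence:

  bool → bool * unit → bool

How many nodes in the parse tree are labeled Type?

[Type [Prod [Atom bool]] → [Type [Prod [Prod [Atom bool]] * [Atom unit]] → [Type [Prod [Atom bool]]]]]

3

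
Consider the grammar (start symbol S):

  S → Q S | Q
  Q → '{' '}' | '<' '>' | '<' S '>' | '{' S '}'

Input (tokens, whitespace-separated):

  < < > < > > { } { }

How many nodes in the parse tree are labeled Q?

[S [Q < [S [Q < >] [S [Q < >]]] >] [S [Q { }] [S [Q { }]]]]

5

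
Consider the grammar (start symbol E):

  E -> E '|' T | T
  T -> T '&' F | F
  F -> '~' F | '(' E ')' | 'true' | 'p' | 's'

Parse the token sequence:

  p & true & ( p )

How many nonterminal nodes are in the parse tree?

10

[E [T [T [T [F p]] & [F true]] & [F ( [E [T [F p]]] )]]]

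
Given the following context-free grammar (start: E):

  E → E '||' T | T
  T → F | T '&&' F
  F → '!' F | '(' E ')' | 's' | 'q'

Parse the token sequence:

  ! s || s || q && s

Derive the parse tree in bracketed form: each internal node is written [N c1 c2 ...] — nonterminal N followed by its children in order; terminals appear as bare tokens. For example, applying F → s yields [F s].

[E [E [E [T [F ! [F s]]]] || [T [F s]]] || [T [T [F q]] && [F s]]]

E
E || T
E || T || T
T || T || T
F || T || T
! F || T || T
! s || T || T
! s || F || T
! s || s || T
! s || s || T && F
! s || s || F && F
! s || s || q && F
! s || s || q && s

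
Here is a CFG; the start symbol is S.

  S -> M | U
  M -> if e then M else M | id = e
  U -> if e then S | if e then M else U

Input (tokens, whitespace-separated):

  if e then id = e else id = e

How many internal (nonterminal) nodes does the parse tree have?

4

[S [M if e then [M id = e] else [M id = e]]]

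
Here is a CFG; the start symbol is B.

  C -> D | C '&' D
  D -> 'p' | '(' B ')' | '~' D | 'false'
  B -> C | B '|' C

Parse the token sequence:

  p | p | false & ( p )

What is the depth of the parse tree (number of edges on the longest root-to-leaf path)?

6

[B [B [B [C [D p]]] | [C [D p]]] | [C [C [D false]] & [D ( [B [C [D p]]] )]]]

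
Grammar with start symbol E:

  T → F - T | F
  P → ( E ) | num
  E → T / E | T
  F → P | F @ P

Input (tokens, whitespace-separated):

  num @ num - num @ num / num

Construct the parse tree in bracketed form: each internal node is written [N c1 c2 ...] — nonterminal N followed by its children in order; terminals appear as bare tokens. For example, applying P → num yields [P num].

[E [T [F [F [P num]] @ [P num]] - [T [F [F [P num]] @ [P num]]]] / [E [T [F [P num]]]]]

E
T / E
F - T / E
F @ P - T / E
P @ P - T / E
num @ P - T / E
num @ num - T / E
num @ num - F / E
num @ num - F @ P / E
num @ num - P @ P / E
num @ num - num @ P / E
num @ num - num @ num / E
num @ num - num @ num / T
num @ num - num @ num / F
num @ num - num @ num / P
num @ num - num @ num / num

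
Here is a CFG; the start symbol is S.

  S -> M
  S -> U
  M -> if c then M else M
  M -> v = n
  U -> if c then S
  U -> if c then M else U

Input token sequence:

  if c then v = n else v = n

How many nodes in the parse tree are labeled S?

[S [M if c then [M v = n] else [M v = n]]]

1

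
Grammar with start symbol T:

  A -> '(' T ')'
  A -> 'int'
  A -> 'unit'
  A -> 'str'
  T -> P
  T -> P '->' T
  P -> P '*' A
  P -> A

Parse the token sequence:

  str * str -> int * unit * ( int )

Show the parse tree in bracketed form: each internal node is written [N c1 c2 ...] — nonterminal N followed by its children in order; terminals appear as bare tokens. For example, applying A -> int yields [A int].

T
P -> T
P * A -> T
A * A -> T
str * A -> T
str * str -> T
str * str -> P
str * str -> P * A
str * str -> P * A * A
str * str -> A * A * A
str * str -> int * A * A
str * str -> int * unit * A
str * str -> int * unit * ( T )
str * str -> int * unit * ( P )
str * str -> int * unit * ( A )
str * str -> int * unit * ( int )

[T [P [P [A str]] * [A str]] -> [T [P [P [P [A int]] * [A unit]] * [A ( [T [P [A int]]] )]]]]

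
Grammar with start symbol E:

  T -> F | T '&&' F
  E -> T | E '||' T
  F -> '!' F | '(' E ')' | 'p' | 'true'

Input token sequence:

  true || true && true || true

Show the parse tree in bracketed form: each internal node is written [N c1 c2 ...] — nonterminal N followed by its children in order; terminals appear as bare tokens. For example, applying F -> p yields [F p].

[E [E [E [T [F true]]] || [T [T [F true]] && [F true]]] || [T [F true]]]

E
E || T
E || T || T
T || T || T
F || T || T
true || T || T
true || T && F || T
true || F && F || T
true || true && F || T
true || true && true || T
true || true && true || F
true || true && true || true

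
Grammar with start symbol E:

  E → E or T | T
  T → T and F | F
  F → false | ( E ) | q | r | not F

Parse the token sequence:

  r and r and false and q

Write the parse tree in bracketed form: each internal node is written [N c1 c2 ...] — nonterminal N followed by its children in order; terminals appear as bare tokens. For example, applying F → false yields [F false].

E
T
T and F
T and F and F
T and F and F and F
F and F and F and F
r and F and F and F
r and r and F and F
r and r and false and F
r and r and false and q

[E [T [T [T [T [F r]] and [F r]] and [F false]] and [F q]]]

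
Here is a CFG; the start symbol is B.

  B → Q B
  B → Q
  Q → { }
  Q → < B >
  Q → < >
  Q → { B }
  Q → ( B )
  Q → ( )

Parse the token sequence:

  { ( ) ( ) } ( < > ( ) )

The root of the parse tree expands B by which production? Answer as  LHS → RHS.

B → Q B

[B [Q { [B [Q ( )] [B [Q ( )]]] }] [B [Q ( [B [Q < >] [B [Q ( )]]] )]]]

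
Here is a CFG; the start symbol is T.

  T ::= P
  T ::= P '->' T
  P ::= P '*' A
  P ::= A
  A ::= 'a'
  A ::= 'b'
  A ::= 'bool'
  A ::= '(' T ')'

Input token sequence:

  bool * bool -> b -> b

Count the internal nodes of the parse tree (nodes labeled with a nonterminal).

11

[T [P [P [A bool]] * [A bool]] -> [T [P [A b]] -> [T [P [A b]]]]]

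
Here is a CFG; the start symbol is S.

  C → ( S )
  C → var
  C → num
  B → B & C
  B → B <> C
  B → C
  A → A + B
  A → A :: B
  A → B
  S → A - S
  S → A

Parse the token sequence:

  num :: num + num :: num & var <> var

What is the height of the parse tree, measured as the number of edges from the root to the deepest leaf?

[S [A [A [A [A [B [C num]]] :: [B [C num]]] + [B [C num]]] :: [B [B [B [C num]] & [C var]] <> [C var]]]]

7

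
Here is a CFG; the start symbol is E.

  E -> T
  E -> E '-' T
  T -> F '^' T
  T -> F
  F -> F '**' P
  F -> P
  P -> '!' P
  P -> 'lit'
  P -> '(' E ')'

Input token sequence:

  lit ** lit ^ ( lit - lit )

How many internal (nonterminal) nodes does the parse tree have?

17

[E [T [F [F [P lit]] ** [P lit]] ^ [T [F [P ( [E [E [T [F [P lit]]]] - [T [F [P lit]]]] )]]]]]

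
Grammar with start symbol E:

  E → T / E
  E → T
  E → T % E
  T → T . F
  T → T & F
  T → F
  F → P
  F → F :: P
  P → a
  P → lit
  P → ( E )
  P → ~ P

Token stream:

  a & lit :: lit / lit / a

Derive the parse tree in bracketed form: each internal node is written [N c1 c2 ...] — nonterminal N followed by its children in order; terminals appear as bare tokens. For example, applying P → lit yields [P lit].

[E [T [T [F [P a]]] & [F [F [P lit]] :: [P lit]]] / [E [T [F [P lit]]] / [E [T [F [P a]]]]]]

E
T / E
T & F / E
F & F / E
P & F / E
a & F / E
a & F :: P / E
a & P :: P / E
a & lit :: P / E
a & lit :: lit / E
a & lit :: lit / T / E
a & lit :: lit / F / E
a & lit :: lit / P / E
a & lit :: lit / lit / E
a & lit :: lit / lit / T
a & lit :: lit / lit / F
a & lit :: lit / lit / P
a & lit :: lit / lit / a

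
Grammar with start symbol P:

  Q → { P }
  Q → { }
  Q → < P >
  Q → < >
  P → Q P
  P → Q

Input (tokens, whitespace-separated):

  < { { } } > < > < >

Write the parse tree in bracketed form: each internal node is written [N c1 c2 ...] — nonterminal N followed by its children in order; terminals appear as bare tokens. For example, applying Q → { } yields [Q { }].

P
Q P
< P > P
< Q > P
< { P } > P
< { Q } > P
< { { } } > P
< { { } } > Q P
< { { } } > < > P
< { { } } > < > Q
< { { } } > < > < >

[P [Q < [P [Q { [P [Q { }]] }]] >] [P [Q < >] [P [Q < >]]]]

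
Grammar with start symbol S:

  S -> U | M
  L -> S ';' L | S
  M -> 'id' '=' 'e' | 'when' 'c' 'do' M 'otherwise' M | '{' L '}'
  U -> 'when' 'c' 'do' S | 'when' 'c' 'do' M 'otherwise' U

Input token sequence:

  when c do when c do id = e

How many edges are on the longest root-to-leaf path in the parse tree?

6

[S [U when c do [S [U when c do [S [M id = e]]]]]]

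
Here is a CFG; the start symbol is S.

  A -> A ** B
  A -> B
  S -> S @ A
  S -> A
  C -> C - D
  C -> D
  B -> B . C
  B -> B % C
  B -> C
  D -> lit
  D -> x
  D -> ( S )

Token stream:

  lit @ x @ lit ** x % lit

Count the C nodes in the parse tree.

5

[S [S [S [A [B [C [D lit]]]]] @ [A [B [C [D x]]]]] @ [A [A [B [C [D lit]]]] ** [B [B [C [D x]]] % [C [D lit]]]]]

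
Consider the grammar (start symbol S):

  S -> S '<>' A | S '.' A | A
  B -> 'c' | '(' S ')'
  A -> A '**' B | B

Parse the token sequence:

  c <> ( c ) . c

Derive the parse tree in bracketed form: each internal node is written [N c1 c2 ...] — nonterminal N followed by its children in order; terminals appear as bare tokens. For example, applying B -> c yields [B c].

[S [S [S [A [B c]]] <> [A [B ( [S [A [B c]]] )]]] . [A [B c]]]

S
S . A
S <> A . A
A <> A . A
B <> A . A
c <> A . A
c <> B . A
c <> ( S ) . A
c <> ( A ) . A
c <> ( B ) . A
c <> ( c ) . A
c <> ( c ) . B
c <> ( c ) . c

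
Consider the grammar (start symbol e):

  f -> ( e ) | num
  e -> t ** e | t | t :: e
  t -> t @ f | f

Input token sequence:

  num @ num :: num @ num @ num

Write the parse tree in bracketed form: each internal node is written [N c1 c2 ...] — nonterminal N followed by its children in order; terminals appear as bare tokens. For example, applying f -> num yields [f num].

[e [t [t [f num]] @ [f num]] :: [e [t [t [t [f num]] @ [f num]] @ [f num]]]]

e
t :: e
t @ f :: e
f @ f :: e
num @ f :: e
num @ num :: e
num @ num :: t
num @ num :: t @ f
num @ num :: t @ f @ f
num @ num :: f @ f @ f
num @ num :: num @ f @ f
num @ num :: num @ num @ f
num @ num :: num @ num @ num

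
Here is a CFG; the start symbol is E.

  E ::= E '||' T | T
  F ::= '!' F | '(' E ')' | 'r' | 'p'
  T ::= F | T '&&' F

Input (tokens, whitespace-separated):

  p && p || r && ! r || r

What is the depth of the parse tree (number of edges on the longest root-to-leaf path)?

[E [E [E [T [T [F p]] && [F p]]] || [T [T [F r]] && [F ! [F r]]]] || [T [F r]]]

6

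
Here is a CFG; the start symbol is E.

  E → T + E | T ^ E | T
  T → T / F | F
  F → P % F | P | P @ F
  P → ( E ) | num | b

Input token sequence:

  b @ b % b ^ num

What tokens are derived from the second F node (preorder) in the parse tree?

b % b

[E [T [F [P b] @ [F [P b] % [F [P b]]]]] ^ [E [T [F [P num]]]]]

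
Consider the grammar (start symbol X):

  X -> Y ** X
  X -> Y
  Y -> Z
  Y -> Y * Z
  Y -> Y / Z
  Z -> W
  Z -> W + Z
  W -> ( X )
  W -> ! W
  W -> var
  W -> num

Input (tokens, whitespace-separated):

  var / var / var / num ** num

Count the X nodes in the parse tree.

2

[X [Y [Y [Y [Y [Z [W var]]] / [Z [W var]]] / [Z [W var]]] / [Z [W num]]] ** [X [Y [Z [W num]]]]]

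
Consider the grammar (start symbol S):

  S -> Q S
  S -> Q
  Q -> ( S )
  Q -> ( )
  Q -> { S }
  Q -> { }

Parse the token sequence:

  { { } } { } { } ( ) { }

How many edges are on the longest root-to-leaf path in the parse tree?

[S [Q { [S [Q { }]] }] [S [Q { }] [S [Q { }] [S [Q ( )] [S [Q { }]]]]]]

6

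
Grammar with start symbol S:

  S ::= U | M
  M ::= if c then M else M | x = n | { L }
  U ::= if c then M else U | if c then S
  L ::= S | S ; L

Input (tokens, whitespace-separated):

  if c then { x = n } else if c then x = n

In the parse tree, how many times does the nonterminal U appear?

2

[S [U if c then [M { [L [S [M x = n]]] }] else [U if c then [S [M x = n]]]]]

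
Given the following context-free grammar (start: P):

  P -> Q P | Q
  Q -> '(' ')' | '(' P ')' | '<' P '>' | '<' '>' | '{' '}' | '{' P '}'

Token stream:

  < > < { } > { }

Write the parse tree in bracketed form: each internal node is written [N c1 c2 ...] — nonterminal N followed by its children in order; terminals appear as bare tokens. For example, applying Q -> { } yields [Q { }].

P
Q P
< > P
< > Q P
< > < P > P
< > < Q > P
< > < { } > P
< > < { } > Q
< > < { } > { }

[P [Q < >] [P [Q < [P [Q { }]] >] [P [Q { }]]]]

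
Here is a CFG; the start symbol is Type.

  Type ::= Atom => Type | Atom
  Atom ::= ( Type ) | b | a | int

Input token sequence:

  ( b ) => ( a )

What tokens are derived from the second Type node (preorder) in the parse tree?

[Type [Atom ( [Type [Atom b]] )] => [Type [Atom ( [Type [Atom a]] )]]]

b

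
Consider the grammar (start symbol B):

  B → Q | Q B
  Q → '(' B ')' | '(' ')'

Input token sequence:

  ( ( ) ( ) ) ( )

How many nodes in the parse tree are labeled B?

4

[B [Q ( [B [Q ( )] [B [Q ( )]]] )] [B [Q ( )]]]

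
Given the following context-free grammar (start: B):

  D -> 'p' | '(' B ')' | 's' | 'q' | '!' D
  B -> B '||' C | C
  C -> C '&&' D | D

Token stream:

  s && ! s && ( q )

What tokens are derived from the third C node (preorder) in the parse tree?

[B [C [C [C [D s]] && [D ! [D s]]] && [D ( [B [C [D q]]] )]]]

s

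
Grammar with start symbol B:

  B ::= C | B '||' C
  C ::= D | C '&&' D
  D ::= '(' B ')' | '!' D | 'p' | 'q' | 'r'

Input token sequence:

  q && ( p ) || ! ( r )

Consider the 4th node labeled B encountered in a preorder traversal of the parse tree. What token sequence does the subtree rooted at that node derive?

[B [B [C [C [D q]] && [D ( [B [C [D p]]] )]]] || [C [D ! [D ( [B [C [D r]]] )]]]]

r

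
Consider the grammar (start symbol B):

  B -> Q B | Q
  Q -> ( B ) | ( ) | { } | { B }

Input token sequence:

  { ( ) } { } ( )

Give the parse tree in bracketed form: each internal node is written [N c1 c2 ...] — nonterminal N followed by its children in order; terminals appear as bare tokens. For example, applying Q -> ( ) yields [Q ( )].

B
Q B
{ B } B
{ Q } B
{ ( ) } B
{ ( ) } Q B
{ ( ) } { } B
{ ( ) } { } Q
{ ( ) } { } ( )

[B [Q { [B [Q ( )]] }] [B [Q { }] [B [Q ( )]]]]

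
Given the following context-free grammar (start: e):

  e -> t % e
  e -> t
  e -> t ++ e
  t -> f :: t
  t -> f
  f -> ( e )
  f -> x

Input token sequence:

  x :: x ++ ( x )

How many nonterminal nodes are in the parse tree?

11

[e [t [f x] :: [t [f x]]] ++ [e [t [f ( [e [t [f x]]] )]]]]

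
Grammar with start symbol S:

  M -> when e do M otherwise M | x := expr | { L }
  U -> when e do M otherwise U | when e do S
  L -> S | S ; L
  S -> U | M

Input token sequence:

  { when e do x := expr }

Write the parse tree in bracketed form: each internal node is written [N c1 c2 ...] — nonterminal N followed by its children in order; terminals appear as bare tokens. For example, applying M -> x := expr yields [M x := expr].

S
M
{ L }
{ S }
{ U }
{ when e do S }
{ when e do M }
{ when e do x := expr }

[S [M { [L [S [U when e do [S [M x := expr]]]]] }]]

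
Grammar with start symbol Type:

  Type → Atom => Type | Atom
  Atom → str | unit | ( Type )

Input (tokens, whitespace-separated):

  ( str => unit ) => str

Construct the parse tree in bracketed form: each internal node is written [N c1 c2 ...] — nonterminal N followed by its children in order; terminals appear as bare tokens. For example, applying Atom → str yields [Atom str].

[Type [Atom ( [Type [Atom str] => [Type [Atom unit]]] )] => [Type [Atom str]]]

Type
Atom => Type
( Type ) => Type
( Atom => Type ) => Type
( str => Type ) => Type
( str => Atom ) => Type
( str => unit ) => Type
( str => unit ) => Atom
( str => unit ) => str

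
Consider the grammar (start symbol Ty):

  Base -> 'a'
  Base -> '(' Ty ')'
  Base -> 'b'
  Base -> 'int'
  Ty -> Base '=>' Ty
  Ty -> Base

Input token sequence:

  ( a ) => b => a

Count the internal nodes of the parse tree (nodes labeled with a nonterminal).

8

[Ty [Base ( [Ty [Base a]] )] => [Ty [Base b] => [Ty [Base a]]]]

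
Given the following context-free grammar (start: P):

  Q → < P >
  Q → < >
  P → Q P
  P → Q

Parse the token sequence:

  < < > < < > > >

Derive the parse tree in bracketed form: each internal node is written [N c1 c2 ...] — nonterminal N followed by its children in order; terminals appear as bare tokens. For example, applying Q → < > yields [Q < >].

P
Q
< P >
< Q P >
< < > P >
< < > Q >
< < > < P > >
< < > < Q > >
< < > < < > > >

[P [Q < [P [Q < >] [P [Q < [P [Q < >]] >]]] >]]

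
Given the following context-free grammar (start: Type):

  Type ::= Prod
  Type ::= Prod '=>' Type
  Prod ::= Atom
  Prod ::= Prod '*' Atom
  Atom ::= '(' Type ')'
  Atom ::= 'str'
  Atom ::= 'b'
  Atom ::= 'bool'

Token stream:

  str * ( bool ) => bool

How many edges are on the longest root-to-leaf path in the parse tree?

[Type [Prod [Prod [Atom str]] * [Atom ( [Type [Prod [Atom bool]]] )]] => [Type [Prod [Atom bool]]]]

6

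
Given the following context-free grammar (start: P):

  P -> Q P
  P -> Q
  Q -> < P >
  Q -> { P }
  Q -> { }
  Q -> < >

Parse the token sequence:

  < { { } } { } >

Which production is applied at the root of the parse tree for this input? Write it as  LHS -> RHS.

[P [Q < [P [Q { [P [Q { }]] }] [P [Q { }]]] >]]

P -> Q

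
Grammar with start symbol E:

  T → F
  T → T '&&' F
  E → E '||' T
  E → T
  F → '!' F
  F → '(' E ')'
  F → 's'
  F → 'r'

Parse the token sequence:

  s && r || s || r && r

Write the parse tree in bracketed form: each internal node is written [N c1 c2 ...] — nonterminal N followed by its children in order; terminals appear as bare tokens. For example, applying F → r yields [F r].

[E [E [E [T [T [F s]] && [F r]]] || [T [F s]]] || [T [T [F r]] && [F r]]]

E
E || T
E || T || T
T || T || T
T && F || T || T
F && F || T || T
s && F || T || T
s && r || T || T
s && r || F || T
s && r || s || T
s && r || s || T && F
s && r || s || F && F
s && r || s || r && F
s && r || s || r && r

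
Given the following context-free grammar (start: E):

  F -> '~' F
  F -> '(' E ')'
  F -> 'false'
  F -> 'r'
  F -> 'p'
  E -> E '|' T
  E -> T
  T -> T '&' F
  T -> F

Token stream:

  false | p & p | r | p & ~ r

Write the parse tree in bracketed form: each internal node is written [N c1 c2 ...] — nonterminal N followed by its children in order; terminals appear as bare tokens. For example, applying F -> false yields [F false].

E
E | T
E | T | T
E | T | T | T
T | T | T | T
F | T | T | T
false | T | T | T
false | T & F | T | T
false | F & F | T | T
false | p & F | T | T
false | p & p | T | T
false | p & p | F | T
false | p & p | r | T
false | p & p | r | T & F
false | p & p | r | F & F
false | p & p | r | p & F
false | p & p | r | p & ~ F
false | p & p | r | p & ~ r

[E [E [E [E [T [F false]]] | [T [T [F p]] & [F p]]] | [T [F r]]] | [T [T [F p]] & [F ~ [F r]]]]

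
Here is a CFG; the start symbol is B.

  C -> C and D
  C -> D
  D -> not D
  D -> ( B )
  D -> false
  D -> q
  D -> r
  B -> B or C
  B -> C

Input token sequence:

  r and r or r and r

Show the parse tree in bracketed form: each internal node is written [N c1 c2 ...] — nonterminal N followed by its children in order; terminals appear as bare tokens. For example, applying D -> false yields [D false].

B
B or C
C or C
C and D or C
D and D or C
r and D or C
r and r or C
r and r or C and D
r and r or D and D
r and r or r and D
r and r or r and r

[B [B [C [C [D r]] and [D r]]] or [C [C [D r]] and [D r]]]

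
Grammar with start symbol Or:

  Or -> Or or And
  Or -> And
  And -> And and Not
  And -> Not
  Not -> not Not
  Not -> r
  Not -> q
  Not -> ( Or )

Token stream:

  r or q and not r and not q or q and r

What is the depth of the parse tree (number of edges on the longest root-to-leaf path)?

6

[Or [Or [Or [And [Not r]]] or [And [And [And [Not q]] and [Not not [Not r]]] and [Not not [Not q]]]] or [And [And [Not q]] and [Not r]]]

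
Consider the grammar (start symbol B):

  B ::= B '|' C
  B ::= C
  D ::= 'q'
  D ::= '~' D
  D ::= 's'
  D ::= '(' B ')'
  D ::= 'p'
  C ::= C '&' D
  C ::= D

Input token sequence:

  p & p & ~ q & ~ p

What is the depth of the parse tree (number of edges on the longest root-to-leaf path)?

[B [C [C [C [C [D p]] & [D p]] & [D ~ [D q]]] & [D ~ [D p]]]]

6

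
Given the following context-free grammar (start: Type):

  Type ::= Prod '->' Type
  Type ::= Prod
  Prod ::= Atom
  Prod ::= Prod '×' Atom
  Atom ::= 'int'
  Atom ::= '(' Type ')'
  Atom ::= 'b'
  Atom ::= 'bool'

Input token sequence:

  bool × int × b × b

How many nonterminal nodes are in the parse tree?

[Type [Prod [Prod [Prod [Prod [Atom bool]] × [Atom int]] × [Atom b]] × [Atom b]]]

9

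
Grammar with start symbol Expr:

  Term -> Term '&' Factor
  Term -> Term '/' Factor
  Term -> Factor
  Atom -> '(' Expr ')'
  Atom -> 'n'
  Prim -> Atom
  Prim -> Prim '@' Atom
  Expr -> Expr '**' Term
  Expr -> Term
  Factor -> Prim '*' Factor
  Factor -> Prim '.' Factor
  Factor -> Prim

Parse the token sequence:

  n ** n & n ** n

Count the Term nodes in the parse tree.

4

[Expr [Expr [Expr [Term [Factor [Prim [Atom n]]]]] ** [Term [Term [Factor [Prim [Atom n]]]] & [Factor [Prim [Atom n]]]]] ** [Term [Factor [Prim [Atom n]]]]]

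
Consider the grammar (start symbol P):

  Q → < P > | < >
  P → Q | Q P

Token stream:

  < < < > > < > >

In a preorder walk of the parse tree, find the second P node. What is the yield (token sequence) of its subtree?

< < > > < >

[P [Q < [P [Q < [P [Q < >]] >] [P [Q < >]]] >]]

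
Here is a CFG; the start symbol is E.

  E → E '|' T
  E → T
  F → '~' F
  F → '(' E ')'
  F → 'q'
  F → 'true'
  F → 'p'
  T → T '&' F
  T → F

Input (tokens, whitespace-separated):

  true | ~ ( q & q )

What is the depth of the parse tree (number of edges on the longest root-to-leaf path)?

[E [E [T [F true]]] | [T [F ~ [F ( [E [T [T [F q]] & [F q]]] )]]]]

8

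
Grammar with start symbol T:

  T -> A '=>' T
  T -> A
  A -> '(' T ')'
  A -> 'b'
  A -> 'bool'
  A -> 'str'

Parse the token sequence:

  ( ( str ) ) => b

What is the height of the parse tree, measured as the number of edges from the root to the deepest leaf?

6

[T [A ( [T [A ( [T [A str]] )]] )] => [T [A b]]]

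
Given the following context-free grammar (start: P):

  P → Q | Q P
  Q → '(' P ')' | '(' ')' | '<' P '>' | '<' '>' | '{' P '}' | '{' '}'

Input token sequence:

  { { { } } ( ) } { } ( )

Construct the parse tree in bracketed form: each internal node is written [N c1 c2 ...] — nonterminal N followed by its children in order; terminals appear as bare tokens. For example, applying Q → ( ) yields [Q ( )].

P
Q P
{ P } P
{ Q P } P
{ { P } P } P
{ { Q } P } P
{ { { } } P } P
{ { { } } Q } P
{ { { } } ( ) } P
{ { { } } ( ) } Q P
{ { { } } ( ) } { } P
{ { { } } ( ) } { } Q
{ { { } } ( ) } { } ( )

[P [Q { [P [Q { [P [Q { }]] }] [P [Q ( )]]] }] [P [Q { }] [P [Q ( )]]]]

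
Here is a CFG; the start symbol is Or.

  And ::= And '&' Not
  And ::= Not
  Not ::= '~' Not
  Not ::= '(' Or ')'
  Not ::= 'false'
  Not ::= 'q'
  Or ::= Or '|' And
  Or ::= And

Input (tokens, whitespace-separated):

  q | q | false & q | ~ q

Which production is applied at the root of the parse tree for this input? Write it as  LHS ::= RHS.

Or ::= Or '|' And

[Or [Or [Or [Or [And [Not q]]] | [And [Not q]]] | [And [And [Not false]] & [Not q]]] | [And [Not ~ [Not q]]]]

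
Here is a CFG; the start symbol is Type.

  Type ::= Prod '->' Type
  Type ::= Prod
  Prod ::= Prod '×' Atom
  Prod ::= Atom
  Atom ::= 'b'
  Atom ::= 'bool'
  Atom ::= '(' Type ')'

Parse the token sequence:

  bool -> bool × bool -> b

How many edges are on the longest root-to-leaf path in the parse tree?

[Type [Prod [Atom bool]] -> [Type [Prod [Prod [Atom bool]] × [Atom bool]] -> [Type [Prod [Atom b]]]]]

5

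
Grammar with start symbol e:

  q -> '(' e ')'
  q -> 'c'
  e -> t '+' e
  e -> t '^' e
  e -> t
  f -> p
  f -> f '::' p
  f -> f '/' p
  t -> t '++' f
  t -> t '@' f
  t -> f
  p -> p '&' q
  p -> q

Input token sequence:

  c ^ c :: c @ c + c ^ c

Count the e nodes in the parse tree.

4

[e [t [f [p [q c]]]] ^ [e [t [t [f [f [p [q c]]] :: [p [q c]]]] @ [f [p [q c]]]] + [e [t [f [p [q c]]]] ^ [e [t [f [p [q c]]]]]]]]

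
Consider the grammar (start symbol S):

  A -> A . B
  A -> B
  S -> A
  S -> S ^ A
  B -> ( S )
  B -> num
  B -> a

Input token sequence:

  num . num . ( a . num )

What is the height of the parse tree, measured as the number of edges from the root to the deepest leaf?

[S [A [A [A [B num]] . [B num]] . [B ( [S [A [A [B a]] . [B num]]] )]]]

7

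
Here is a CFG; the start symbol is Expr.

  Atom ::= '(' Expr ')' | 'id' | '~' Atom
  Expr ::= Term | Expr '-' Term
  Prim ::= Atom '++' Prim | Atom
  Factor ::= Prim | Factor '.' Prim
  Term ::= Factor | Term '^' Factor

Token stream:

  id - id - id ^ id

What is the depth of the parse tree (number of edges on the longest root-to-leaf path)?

[Expr [Expr [Expr [Term [Factor [Prim [Atom id]]]]] - [Term [Factor [Prim [Atom id]]]]] - [Term [Term [Factor [Prim [Atom id]]]] ^ [Factor [Prim [Atom id]]]]]

7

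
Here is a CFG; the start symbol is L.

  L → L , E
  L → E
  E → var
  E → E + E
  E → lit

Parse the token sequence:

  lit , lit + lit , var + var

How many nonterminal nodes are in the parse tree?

10

[L [L [L [E lit]] , [E [E lit] + [E lit]]] , [E [E var] + [E var]]]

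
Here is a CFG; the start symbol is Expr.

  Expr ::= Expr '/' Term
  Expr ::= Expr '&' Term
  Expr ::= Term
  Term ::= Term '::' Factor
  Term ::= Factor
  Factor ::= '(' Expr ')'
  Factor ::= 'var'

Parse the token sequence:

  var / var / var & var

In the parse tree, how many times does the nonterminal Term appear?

4

[Expr [Expr [Expr [Expr [Term [Factor var]]] / [Term [Factor var]]] / [Term [Factor var]]] & [Term [Factor var]]]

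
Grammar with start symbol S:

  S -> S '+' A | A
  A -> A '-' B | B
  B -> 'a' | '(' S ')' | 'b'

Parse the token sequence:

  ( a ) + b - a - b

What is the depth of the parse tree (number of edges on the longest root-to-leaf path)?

7

[S [S [A [B ( [S [A [B a]]] )]]] + [A [A [A [B b]] - [B a]] - [B b]]]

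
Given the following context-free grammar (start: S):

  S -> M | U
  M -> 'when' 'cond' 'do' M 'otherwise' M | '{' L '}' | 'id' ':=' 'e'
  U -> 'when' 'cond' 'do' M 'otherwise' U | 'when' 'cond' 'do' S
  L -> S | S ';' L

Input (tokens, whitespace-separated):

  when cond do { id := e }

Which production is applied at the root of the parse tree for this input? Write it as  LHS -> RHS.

S -> U

[S [U when cond do [S [M { [L [S [M id := e]]] }]]]]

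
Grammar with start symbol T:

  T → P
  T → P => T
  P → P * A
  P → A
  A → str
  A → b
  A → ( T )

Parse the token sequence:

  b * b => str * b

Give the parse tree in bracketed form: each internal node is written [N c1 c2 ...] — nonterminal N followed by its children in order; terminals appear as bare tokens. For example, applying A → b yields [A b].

[T [P [P [A b]] * [A b]] => [T [P [P [A str]] * [A b]]]]

T
P => T
P * A => T
A * A => T
b * A => T
b * b => T
b * b => P
b * b => P * A
b * b => A * A
b * b => str * A
b * b => str * b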